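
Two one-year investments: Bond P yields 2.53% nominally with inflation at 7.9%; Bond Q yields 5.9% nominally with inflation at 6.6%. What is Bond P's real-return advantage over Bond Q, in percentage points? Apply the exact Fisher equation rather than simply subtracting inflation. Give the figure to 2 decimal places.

Bond P real return: 1.0253/1.079 − 1 = -4.977%.
Bond Q real return: 1.059/1.066 − 1 = -0.657%.
Difference: -4.977 − (-0.657) = -4.320 pp.

-4.32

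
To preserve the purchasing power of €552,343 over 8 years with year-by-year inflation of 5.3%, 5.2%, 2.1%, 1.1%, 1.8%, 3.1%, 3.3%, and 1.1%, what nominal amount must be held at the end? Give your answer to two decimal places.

Cumulative price-level factor: 1.053 × 1.052 × 1.021 × 1.011 × 1.018 × 1.031 × 1.033 × 1.011 ≈ 1.2533689427.
The nominal amount required is €552,343 scaled up by that factor.

€692,289.56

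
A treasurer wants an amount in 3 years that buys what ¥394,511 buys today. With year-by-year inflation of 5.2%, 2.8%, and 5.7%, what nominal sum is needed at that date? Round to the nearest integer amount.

Cumulative price-level factor: 1.052 × 1.028 × 1.057 = 1.143098992.
The nominal amount required is ¥394,511 scaled up by that factor.

¥450,965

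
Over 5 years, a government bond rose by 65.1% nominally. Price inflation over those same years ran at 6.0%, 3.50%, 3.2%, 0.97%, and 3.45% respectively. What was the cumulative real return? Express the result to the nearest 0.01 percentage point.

39.60%

Cumulative inflation factor: 1.060 × 1.0350 × 1.032 × 1.0097 × 1.0345 ≈ 1.18263.
Nominal growth factor: 1.65100. Real growth factor = 1.65100 / 1.18263 ≈ 1.39604.
Total real return ≈ 39.6041%.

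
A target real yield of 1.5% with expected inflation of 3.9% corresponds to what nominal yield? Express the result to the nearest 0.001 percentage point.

By the Fisher equation, 1 + r_nom = (1 + 1.5%)(1 + 3.9%) = 1.015 × 1.039 = 1.054585.
So r_nom = 5.4585%.

5.459%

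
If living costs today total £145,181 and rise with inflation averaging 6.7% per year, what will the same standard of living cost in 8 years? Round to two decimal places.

Cumulative price-level factor: (1+6.7%)^8 ≈ 1.6800234952.
The nominal amount required is £145,181 scaled up by that factor.

£243,907.49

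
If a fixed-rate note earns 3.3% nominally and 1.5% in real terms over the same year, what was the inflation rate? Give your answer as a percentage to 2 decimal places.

1.77%

From (1+r_nom) = (1+r_real)(1+π), we get 1+π = (1 + 3.3%)/(1 + 1.5%) = 1.033/1.015 ≈ 1.01773.
So π ≈ 1.7734%.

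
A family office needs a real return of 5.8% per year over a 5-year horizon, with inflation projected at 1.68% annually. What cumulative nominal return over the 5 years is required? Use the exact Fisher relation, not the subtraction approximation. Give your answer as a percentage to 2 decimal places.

44.08%

Required annual nominal rate: (1+5.8%)(1+1.68%) − 1 = 7.57744%.
Cumulative over 5 years: (1 + 0.0757744)^5 − 1 ≈ 0.44081.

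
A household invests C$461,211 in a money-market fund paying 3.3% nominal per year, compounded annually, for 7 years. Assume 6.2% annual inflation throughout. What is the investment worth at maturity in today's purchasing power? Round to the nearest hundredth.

C$379,953.36

Nominal value at maturity: C$461,211 × (1 + 3.3%)^7 ≈ C$578,897.81.
Price-level factor over 7 years: (1 + 6.2%)^7 ≈ 1.5236022917.
Dividing the nominal maturity value by the price-level factor gives the value in today's money.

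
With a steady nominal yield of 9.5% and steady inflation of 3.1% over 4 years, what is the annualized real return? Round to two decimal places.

With constant rates the annual real return is the same each year: (1+9.5%)/(1+3.1%) − 1 = 0.06208.

6.21%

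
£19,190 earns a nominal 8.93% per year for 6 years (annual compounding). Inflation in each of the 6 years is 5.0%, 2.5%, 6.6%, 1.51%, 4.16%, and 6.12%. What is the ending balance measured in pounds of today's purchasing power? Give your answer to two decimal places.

Nominal value at maturity: £19,190 × (1 + 8.93%)^6 ≈ £32,059.74.
Price-level factor over 6 years: 1.050 × 1.025 × 1.066 × 1.0151 × 1.0416 × 1.0612 ≈ 1.2872930053.
The maturity value deflated by that factor is the answer in today's purchasing power.

£24,904.77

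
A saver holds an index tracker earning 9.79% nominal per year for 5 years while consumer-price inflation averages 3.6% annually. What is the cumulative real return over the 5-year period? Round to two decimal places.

33.66%

The annual real rate is (1+9.79%)/(1+3.6%) − 1 = 5.9749%.
Compounded over 5 years: (1 + 0.059749)^5 − 1 ≈ 0.33664.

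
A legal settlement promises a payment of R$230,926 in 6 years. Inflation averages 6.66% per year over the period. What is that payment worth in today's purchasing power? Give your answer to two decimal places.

Price-level factor over 6 years: (1 + 6.66%)^6 ≈ 1.4723446279.
Purchasing power today: R$230,926 divided by that factor.

R$156,842.36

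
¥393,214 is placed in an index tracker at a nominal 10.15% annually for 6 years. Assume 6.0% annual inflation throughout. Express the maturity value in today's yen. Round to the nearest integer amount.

¥495,109

Nominal value at maturity: ¥393,214 × (1 + 10.15%)^6 ≈ ¥702,322.
Price-level factor over 6 years: (1 + 6.0%)^6 ≈ 1.4185191123.
The maturity value deflated by that factor is the answer in today's purchasing power.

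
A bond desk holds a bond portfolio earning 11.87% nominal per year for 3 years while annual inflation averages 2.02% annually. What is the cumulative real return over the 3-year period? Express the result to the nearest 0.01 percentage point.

31.85%

The annual real rate is (1+11.87%)/(1+2.02%) − 1 = 9.6550%.
Compounded over 3 years: (1 + 0.096550)^3 − 1 ≈ 0.31851.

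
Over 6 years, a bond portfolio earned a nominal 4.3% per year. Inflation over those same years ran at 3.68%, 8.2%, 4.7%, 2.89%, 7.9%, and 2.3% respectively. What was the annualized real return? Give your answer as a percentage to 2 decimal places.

Cumulative inflation factor: 1.0368 × 1.082 × 1.047 × 1.0289 × 1.079 × 1.023 ≈ 1.33395.
Nominal growth factor: 1.28738. Real growth factor = 1.28738 / 1.33395 ≈ 0.96509.
Annualized: 0.96509^(1/6) − 1 ≈ -0.00591.

-0.59%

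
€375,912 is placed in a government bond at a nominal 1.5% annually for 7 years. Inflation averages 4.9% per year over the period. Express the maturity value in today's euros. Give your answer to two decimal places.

€298,483.32

Nominal value at maturity: €375,912 × (1 + 1.5%)^7 ≈ €417,204.02.
Price-level factor over 7 years: (1 + 4.9%)^7 ≈ 1.3977465126.
Dividing the nominal maturity value by the price-level factor gives the value in today's money.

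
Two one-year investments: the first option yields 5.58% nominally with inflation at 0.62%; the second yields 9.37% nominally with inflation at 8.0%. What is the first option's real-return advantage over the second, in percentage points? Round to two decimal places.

The first option real return: 1.0558/1.0062 − 1 = 4.929%.
The second real return: 1.0937/1.080 − 1 = 1.269%.
Difference: 4.929 − 1.269 = 3.660 pp.

3.66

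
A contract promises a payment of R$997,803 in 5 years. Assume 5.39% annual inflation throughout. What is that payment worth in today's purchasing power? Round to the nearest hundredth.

Price-level factor over 5 years: (1 + 5.39%)^5 ≈ 1.3001606643.
Purchasing power today: R$997,803 divided by that factor.

R$767,445.92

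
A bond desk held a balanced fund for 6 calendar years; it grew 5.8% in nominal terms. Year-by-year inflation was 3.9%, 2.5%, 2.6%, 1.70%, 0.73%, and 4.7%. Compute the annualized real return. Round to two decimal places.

Cumulative inflation factor: 1.039 × 1.025 × 1.026 × 1.0170 × 1.0073 × 1.047 ≈ 1.17196.
Nominal growth factor: 1.05800. Real growth factor = 1.05800 / 1.17196 ≈ 0.90276.
Annualized: 0.90276^(1/6) − 1 ≈ -0.01691.

-1.69%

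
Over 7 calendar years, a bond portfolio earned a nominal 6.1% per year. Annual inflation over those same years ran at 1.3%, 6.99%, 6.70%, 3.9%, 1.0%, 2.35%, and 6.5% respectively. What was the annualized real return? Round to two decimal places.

Cumulative inflation factor: 1.013 × 1.0699 × 1.0670 × 1.039 × 1.010 × 1.0235 × 1.065 ≈ 1.32279.
Nominal growth factor: 1.51359. Real growth factor = 1.51359 / 1.32279 ≈ 1.14424.
Annualized: 1.14424^(1/7) − 1 ≈ 0.01943.

1.94%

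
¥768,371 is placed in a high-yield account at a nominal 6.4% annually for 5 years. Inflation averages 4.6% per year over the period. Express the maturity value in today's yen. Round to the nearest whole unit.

¥836,798

Nominal value at maturity: ¥768,371 × (1 + 6.4%)^5 ≈ ¥1,047,802.
Price-level factor over 5 years: (1 + 4.6%)^5 ≈ 1.2521559532.
Dividing the nominal maturity value by the price-level factor gives the value in today's money.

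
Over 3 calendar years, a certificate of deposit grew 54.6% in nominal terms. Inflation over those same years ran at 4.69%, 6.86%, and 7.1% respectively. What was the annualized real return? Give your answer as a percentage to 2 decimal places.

Cumulative inflation factor: 1.0469 × 1.0686 × 1.071 ≈ 1.19815.
Nominal growth factor: 1.54600. Real growth factor = 1.54600 / 1.19815 ≈ 1.29033.
Annualized: 1.29033^(1/3) − 1 ≈ 0.08868.

8.87%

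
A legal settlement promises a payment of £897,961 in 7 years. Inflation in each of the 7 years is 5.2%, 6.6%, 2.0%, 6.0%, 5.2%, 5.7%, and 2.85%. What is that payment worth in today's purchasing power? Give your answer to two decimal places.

Price-level factor over 7 years: 1.052 × 1.066 × 1.020 × 1.060 × 1.052 × 1.057 × 1.0285 ≈ 1.3866728251.
Purchasing power today: £897,961 divided by that factor.

£647,565.15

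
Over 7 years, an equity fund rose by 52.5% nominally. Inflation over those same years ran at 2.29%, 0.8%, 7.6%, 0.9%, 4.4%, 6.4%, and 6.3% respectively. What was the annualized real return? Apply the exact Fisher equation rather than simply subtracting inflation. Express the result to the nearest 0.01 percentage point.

2.06%

Cumulative inflation factor: 1.0229 × 1.008 × 1.076 × 1.009 × 1.044 × 1.064 × 1.063 ≈ 1.32182.
Nominal growth factor: 1.52500. Real growth factor = 1.52500 / 1.32182 ≈ 1.15371.
Annualized: 1.15371^(1/7) − 1 ≈ 0.02064.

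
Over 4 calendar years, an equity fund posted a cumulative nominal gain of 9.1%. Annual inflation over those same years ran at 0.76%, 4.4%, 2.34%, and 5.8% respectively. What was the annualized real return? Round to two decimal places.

Cumulative inflation factor: 1.0076 × 1.044 × 1.0234 × 1.058 ≈ 1.13899.
Nominal growth factor: 1.09100. Real growth factor = 1.09100 / 1.13899 ≈ 0.95787.
Annualized: 0.95787^(1/4) − 1 ≈ -0.01070.

-1.07%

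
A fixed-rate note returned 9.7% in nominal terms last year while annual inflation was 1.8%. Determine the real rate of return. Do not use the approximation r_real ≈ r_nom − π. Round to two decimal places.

Real return via the Fisher equation: (1 + 9.7%)/(1 + 1.8%) − 1 = 1.097/1.018 − 1 ≈ 0.07760.

7.76%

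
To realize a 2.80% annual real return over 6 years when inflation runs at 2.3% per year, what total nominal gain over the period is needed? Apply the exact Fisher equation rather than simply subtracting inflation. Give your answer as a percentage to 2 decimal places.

35.27%

Required annual nominal rate: (1+2.80%)(1+2.3%) − 1 = 5.1644%.
Cumulative over 6 years: (1 + 0.051644)^6 − 1 ≈ 0.35273.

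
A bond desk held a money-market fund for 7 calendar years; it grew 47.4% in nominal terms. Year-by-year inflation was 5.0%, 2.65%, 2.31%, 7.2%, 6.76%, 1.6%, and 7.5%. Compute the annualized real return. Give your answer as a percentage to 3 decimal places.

Cumulative inflation factor: 1.050 × 1.0265 × 1.0231 × 1.072 × 1.0676 × 1.016 × 1.075 ≈ 1.37839.
Nominal growth factor: 1.47400. Real growth factor = 1.47400 / 1.37839 ≈ 1.06936.
Annualized: 1.06936^(1/7) − 1 ≈ 0.00963.

0.963%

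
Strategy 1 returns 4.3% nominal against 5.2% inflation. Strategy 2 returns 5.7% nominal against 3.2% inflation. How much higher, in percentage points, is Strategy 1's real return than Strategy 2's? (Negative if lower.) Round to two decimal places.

-3.28

Strategy 1 real return: 1.043/1.052 − 1 = -0.856%.
Strategy 2 real return: 1.057/1.032 − 1 = 2.422%.
Difference: -0.856 − 2.422 = -3.278 pp.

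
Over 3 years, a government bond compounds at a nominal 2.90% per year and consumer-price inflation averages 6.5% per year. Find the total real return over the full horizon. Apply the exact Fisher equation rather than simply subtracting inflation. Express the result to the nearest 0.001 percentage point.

-9.802%

The annual real rate is (1+2.90%)/(1+6.5%) − 1 = -3.3803%.
Compounded over 3 years: (1 + -0.033803)^3 − 1 ≈ -0.09802.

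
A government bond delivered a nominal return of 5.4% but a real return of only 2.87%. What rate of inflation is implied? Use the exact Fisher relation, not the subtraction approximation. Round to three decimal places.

From (1+r_nom) = (1+r_real)(1+π), we get 1+π = (1 + 5.4%)/(1 + 2.87%) = 1.054/1.0287 ≈ 1.02459.
So π ≈ 2.4594%.

2.459%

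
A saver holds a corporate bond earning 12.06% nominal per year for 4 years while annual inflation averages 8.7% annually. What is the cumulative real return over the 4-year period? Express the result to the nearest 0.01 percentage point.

12.95%

The annual real rate is (1+12.06%)/(1+8.7%) − 1 = 3.0911%.
Compounded over 4 years: (1 + 0.030911)^4 − 1 ≈ 0.12949.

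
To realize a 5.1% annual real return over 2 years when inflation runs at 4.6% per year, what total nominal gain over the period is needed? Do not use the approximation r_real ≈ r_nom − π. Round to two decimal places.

Required annual nominal rate: (1+5.1%)(1+4.6%) − 1 = 9.9346%.
Cumulative over 2 years: (1 + 0.099346)^2 − 1 ≈ 0.20856.

20.86%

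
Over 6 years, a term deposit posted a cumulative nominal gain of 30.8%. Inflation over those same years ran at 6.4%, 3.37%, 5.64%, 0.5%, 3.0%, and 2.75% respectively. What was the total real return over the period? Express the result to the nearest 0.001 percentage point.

Cumulative inflation factor: 1.064 × 1.0337 × 1.0564 × 1.005 × 1.030 × 1.0275 ≈ 1.23580.
Nominal growth factor: 1.30800. Real growth factor = 1.30800 / 1.23580 ≈ 1.05842.
Total real return ≈ 5.8420%.

5.842%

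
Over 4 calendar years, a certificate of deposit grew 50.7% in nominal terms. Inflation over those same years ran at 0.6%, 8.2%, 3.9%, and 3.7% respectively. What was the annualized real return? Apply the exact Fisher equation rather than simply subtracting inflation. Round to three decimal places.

Cumulative inflation factor: 1.006 × 1.082 × 1.039 × 1.037 ≈ 1.17279.
Nominal growth factor: 1.50700. Real growth factor = 1.50700 / 1.17279 ≈ 1.28497.
Annualized: 1.28497^(1/4) − 1 ≈ 0.06469.

6.469%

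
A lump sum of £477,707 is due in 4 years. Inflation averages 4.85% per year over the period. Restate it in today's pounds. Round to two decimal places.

Price-level factor over 4 years: (1 + 4.85%)^4 ≈ 1.2085753696.
Purchasing power today: £477,707 divided by that factor.

£395,264.55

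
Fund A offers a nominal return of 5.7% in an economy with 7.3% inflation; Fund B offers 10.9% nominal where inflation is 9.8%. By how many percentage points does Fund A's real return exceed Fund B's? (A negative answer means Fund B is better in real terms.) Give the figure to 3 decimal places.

Fund A real return: 1.057/1.073 − 1 = -1.4911%.
Fund B real return: 1.109/1.098 − 1 = 1.0018%.
Difference: -1.4911 − 1.0018 = -2.4929 pp.

-2.493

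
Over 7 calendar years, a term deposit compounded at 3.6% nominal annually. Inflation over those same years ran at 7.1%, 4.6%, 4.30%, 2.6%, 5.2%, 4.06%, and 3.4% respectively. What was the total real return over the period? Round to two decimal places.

-5.61%

Cumulative inflation factor: 1.071 × 1.046 × 1.0430 × 1.026 × 1.052 × 1.0406 × 1.034 ≈ 1.35698.
Nominal growth factor: 1.28091. Real growth factor = 1.28091 / 1.35698 ≈ 0.94394.
Total real return ≈ -5.6058%.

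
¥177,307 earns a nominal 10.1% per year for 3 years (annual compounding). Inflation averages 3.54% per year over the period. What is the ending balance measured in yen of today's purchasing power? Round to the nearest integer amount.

Nominal value at maturity: ¥177,307 × (1 + 10.1%)^3 ≈ ¥236,640.
Price-level factor over 3 years: (1 + 3.54%)^3 ≈ 1.1100038419.
The maturity value deflated by that factor is the answer in today's purchasing power.

¥213,188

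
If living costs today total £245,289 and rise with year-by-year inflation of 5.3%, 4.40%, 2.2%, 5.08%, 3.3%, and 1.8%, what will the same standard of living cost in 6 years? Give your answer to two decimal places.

Cumulative price-level factor: 1.053 × 1.0440 × 1.022 × 1.0508 × 1.033 × 1.018 ≈ 1.2415034458.
The nominal amount required is £245,289 scaled up by that factor.

£304,527.14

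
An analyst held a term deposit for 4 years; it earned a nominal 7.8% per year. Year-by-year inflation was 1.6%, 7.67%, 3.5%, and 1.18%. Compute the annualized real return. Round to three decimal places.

4.199%

Cumulative inflation factor: 1.016 × 1.0767 × 1.035 × 1.0118 ≈ 1.14557.
Nominal growth factor: 1.35044. Real growth factor = 1.35044 / 1.14557 ≈ 1.17883.
Annualized: 1.17883^(1/4) − 1 ≈ 0.04199.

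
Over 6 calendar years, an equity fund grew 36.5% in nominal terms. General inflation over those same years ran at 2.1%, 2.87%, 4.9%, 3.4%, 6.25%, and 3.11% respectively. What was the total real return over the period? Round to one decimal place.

Cumulative inflation factor: 1.021 × 1.0287 × 1.049 × 1.034 × 1.0625 × 1.0311 ≈ 1.24807.
Nominal growth factor: 1.36500. Real growth factor = 1.36500 / 1.24807 ≈ 1.09369.
Total real return ≈ 9.3685%.

9.4%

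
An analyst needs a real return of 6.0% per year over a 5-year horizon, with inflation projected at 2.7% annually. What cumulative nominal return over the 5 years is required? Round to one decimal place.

52.9%

Required annual nominal rate: (1+6.0%)(1+2.7%) − 1 = 8.862%.
Cumulative over 5 years: (1 + 0.08862)^5 − 1 ≈ 0.52891.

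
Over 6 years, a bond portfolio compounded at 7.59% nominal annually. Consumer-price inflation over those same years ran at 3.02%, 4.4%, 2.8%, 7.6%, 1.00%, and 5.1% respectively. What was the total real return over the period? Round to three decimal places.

Cumulative inflation factor: 1.0302 × 1.044 × 1.028 × 1.076 × 1.0100 × 1.051 ≈ 1.26285.
Nominal growth factor: 1.55107. Real growth factor = 1.55107 / 1.26285 ≈ 1.22823.
Total real return ≈ 22.8231%.

22.823%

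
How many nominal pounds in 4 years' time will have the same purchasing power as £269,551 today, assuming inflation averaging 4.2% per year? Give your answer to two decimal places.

£317,769.22

Cumulative price-level factor: (1+4.2%)^4 ≈ 1.1788834637.
The nominal amount required is £269,551 scaled up by that factor.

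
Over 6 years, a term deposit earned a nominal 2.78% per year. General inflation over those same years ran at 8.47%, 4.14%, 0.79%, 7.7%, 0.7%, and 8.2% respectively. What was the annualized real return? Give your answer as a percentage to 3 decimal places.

Cumulative inflation factor: 1.0847 × 1.0414 × 1.0079 × 1.077 × 1.007 × 1.082 ≈ 1.33603.
Nominal growth factor: 1.17883. Real growth factor = 1.17883 / 1.33603 ≈ 0.88234.
Annualized: 0.88234^(1/6) − 1 ≈ -0.02065.

-2.065%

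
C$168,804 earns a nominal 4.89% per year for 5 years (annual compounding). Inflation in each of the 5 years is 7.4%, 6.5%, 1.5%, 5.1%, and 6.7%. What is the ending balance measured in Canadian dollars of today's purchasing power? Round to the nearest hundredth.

Nominal value at maturity: C$168,804 × (1 + 4.89%)^5 ≈ C$214,315.29.
Price-level factor over 5 years: 1.074 × 1.065 × 1.015 × 1.051 × 1.067 ≈ 1.3019282985.
The maturity value deflated by that factor is the answer in today's purchasing power.

C$164,613.74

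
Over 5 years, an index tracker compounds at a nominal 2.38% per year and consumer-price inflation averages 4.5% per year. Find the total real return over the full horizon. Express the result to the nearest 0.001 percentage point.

-9.740%

The annual real rate is (1+2.38%)/(1+4.5%) − 1 = -2.0287%.
Compounded over 5 years: (1 + -0.020287)^5 − 1 ≈ -0.09740.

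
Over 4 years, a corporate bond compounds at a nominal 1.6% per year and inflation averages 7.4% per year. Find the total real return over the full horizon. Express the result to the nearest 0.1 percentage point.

The annual real rate is (1+1.6%)/(1+7.4%) − 1 = -5.4004%.
Compounded over 4 years: (1 + -0.054004)^4 − 1 ≈ -0.19914.

-19.9%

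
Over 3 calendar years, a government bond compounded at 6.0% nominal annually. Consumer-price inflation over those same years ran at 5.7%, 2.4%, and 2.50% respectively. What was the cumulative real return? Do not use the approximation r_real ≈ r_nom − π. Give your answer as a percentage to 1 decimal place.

Cumulative inflation factor: 1.057 × 1.024 × 1.0250 ≈ 1.10943.
Nominal growth factor: 1.19102. Real growth factor = 1.19102 / 1.10943 ≈ 1.07354.
Total real return ≈ 7.3541%.

7.4%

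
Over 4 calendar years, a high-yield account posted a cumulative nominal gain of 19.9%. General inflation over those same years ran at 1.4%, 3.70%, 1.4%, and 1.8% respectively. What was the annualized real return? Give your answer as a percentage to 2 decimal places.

Cumulative inflation factor: 1.014 × 1.0370 × 1.014 × 1.018 ≈ 1.08543.
Nominal growth factor: 1.19900. Real growth factor = 1.19900 / 1.08543 ≈ 1.10463.
Annualized: 1.10463^(1/4) − 1 ≈ 0.02519.

2.52%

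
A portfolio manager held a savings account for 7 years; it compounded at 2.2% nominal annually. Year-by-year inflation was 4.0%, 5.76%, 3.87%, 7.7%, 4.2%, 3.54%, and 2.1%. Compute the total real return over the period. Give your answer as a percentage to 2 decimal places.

-14.08%

Cumulative inflation factor: 1.040 × 1.0576 × 1.0387 × 1.077 × 1.042 × 1.0354 × 1.021 ≈ 1.35538.
Nominal growth factor: 1.16454. Real growth factor = 1.16454 / 1.35538 ≈ 0.85920.
Total real return ≈ -14.0800%.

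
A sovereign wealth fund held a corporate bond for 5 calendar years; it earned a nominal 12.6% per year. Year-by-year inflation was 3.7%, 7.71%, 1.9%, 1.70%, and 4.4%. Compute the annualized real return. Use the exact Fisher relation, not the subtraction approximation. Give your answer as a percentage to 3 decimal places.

Cumulative inflation factor: 1.037 × 1.0771 × 1.019 × 1.0170 × 1.044 ≈ 1.20845.
Nominal growth factor: 1.81006. Real growth factor = 1.81006 / 1.20845 ≈ 1.49783.
Annualized: 1.49783^(1/5) − 1 ≈ 0.08416.

8.416%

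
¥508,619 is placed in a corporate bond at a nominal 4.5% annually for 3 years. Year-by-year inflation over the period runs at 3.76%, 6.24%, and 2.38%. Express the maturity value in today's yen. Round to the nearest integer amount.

Nominal value at maturity: ¥508,619 × (1 + 4.5%)^3 ≈ ¥580,419.
Price-level factor over 3 years: 1.0376 × 1.0624 × 1.0238 ≈ 1.1285820805.
The maturity value deflated by that factor is the answer in today's purchasing power.

¥514,290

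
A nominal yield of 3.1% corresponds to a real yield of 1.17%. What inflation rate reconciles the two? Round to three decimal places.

From (1+r_nom) = (1+r_real)(1+π), we get 1+π = (1 + 3.1%)/(1 + 1.17%) = 1.031/1.0117 ≈ 1.01908.
So π ≈ 1.9077%.

1.908%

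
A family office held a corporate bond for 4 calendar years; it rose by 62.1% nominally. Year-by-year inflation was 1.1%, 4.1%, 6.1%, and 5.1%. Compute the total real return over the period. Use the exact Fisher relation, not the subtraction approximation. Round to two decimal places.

38.12%

Cumulative inflation factor: 1.011 × 1.041 × 1.061 × 1.051 ≈ 1.17360.
Nominal growth factor: 1.62100. Real growth factor = 1.62100 / 1.17360 ≈ 1.38122.
Total real return ≈ 38.1221%.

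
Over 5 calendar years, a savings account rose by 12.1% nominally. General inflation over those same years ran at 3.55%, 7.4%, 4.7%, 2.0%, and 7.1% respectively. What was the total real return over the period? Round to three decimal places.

-11.872%

Cumulative inflation factor: 1.0355 × 1.074 × 1.047 × 1.020 × 1.071 ≈ 1.27201.
Nominal growth factor: 1.12100. Real growth factor = 1.12100 / 1.27201 ≈ 0.88128.
Total real return ≈ -11.8718%.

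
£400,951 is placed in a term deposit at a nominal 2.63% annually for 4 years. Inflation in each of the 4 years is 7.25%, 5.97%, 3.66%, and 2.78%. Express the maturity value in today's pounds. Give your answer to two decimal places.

£367,357.21

Nominal value at maturity: £400,951 × (1 + 2.63%)^4 ≈ £444,824.42.
Price-level factor over 4 years: 1.0725 × 1.0597 × 1.0366 × 1.0278 ≈ 1.2108770641.
Dividing the nominal maturity value by the price-level factor gives the value in today's money.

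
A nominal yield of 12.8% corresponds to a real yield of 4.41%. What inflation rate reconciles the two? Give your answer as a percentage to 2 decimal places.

From (1+r_nom) = (1+r_real)(1+π), we get 1+π = (1 + 12.8%)/(1 + 4.41%) = 1.128/1.0441 ≈ 1.08036.
So π ≈ 8.0356%.

8.04%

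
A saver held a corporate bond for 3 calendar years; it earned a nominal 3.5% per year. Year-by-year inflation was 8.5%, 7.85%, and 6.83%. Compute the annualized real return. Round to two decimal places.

-3.92%

Cumulative inflation factor: 1.085 × 1.0785 × 1.0683 ≈ 1.25010.
Nominal growth factor: 1.10872. Real growth factor = 1.10872 / 1.25010 ≈ 0.88691.
Annualized: 0.88691^(1/3) − 1 ≈ -0.03922.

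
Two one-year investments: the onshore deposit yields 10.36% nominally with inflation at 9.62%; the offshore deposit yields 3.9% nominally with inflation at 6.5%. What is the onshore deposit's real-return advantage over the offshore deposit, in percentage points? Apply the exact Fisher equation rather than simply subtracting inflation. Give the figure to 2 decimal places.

The onshore deposit real return: 1.1036/1.0962 − 1 = 0.675%.
The offshore deposit real return: 1.039/1.065 − 1 = -2.441%.
Difference: 0.675 − (-2.441) = 3.116 pp.

3.12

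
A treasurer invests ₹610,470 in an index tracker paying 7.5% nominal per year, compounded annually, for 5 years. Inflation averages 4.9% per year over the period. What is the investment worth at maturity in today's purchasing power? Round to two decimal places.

Nominal value at maturity: ₹610,470 × (1 + 7.5%)^5 ≈ ₹876,408.63.
Price-level factor over 5 years: (1 + 4.9%)^5 ≈ 1.2702155965.
Dividing the nominal maturity value by the price-level factor gives the value in today's money.

₹689,968.41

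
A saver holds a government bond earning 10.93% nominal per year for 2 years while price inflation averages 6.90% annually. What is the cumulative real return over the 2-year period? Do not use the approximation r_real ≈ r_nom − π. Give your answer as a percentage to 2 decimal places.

7.68%

The annual real rate is (1+10.93%)/(1+6.90%) − 1 = 3.7699%.
Compounded over 2 years: (1 + 0.037699)^2 − 1 ≈ 0.07682.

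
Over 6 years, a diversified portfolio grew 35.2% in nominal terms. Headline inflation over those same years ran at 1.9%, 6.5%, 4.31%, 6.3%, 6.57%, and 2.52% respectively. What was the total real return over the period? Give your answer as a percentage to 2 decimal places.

2.84%

Cumulative inflation factor: 1.019 × 1.065 × 1.0431 × 1.063 × 1.0657 × 1.0252 ≈ 1.31470.
Nominal growth factor: 1.35200. Real growth factor = 1.35200 / 1.31470 ≈ 1.02837.
Total real return ≈ 2.8372%.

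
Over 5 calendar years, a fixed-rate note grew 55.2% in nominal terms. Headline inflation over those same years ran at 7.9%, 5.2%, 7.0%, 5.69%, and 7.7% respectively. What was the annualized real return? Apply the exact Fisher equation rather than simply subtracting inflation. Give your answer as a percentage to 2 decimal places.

Cumulative inflation factor: 1.079 × 1.052 × 1.070 × 1.0569 × 1.077 ≈ 1.38252.
Nominal growth factor: 1.55200. Real growth factor = 1.55200 / 1.38252 ≈ 1.12259.
Annualized: 1.12259^(1/5) − 1 ≈ 0.02340.

2.34%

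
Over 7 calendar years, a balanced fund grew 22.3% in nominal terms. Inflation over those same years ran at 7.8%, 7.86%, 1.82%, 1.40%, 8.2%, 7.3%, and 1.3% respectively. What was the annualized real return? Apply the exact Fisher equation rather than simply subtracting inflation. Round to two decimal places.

Cumulative inflation factor: 1.078 × 1.0786 × 1.0182 × 1.0140 × 1.082 × 1.073 × 1.013 ≈ 1.41184.
Nominal growth factor: 1.22300. Real growth factor = 1.22300 / 1.41184 ≈ 0.86624.
Annualized: 0.86624^(1/7) − 1 ≈ -0.02030.

-2.03%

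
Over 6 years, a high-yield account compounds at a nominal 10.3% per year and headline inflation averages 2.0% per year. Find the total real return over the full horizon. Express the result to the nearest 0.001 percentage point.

59.901%

The annual real rate is (1+10.3%)/(1+2.0%) − 1 = 8.1373%.
Compounded over 6 years: (1 + 0.081373)^6 − 1 ≈ 0.59901.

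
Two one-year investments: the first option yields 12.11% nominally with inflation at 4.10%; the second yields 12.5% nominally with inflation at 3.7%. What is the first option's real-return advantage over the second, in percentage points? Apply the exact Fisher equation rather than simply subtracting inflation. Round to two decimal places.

The first option real return: 1.1211/1.0410 − 1 = 7.695%.
The second real return: 1.125/1.037 − 1 = 8.486%.
Difference: 7.695 − 8.486 = -0.791 pp.

-0.79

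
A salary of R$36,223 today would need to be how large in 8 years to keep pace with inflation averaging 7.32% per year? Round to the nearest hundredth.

R$63,742.59

Cumulative price-level factor: (1+7.32%)^8 ≈ 1.7597270584.
Multiplying R$36,223 by the price-level factor gives the future nominal sum.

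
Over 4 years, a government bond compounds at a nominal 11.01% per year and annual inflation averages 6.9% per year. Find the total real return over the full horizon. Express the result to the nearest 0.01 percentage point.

The annual real rate is (1+11.01%)/(1+6.9%) − 1 = 3.8447%.
Compounded over 4 years: (1 + 0.038447)^4 − 1 ≈ 0.16289.

16.29%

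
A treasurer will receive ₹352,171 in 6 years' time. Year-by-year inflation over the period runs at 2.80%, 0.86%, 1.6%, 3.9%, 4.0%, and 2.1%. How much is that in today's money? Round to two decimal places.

₹303,021.31

Price-level factor over 6 years: 1.0280 × 1.0086 × 1.016 × 1.039 × 1.040 × 1.021 ≈ 1.1621987804.
Purchasing power today: ₹352,171 divided by that factor.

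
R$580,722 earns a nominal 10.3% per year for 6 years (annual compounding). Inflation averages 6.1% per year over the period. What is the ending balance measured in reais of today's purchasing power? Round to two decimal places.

Nominal value at maturity: R$580,722 × (1 + 10.3%)^6 ≈ R$1,045,734.30.
Price-level factor over 6 years: (1 + 6.1%)^6 ≈ 1.4265674267.
Dividing the nominal maturity value by the price-level factor gives the value in today's money.

R$733,042.32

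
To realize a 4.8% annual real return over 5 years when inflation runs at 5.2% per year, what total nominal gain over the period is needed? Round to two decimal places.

62.89%

Required annual nominal rate: (1+4.8%)(1+5.2%) − 1 = 10.2496%.
Cumulative over 5 years: (1 + 0.102496)^5 − 1 ≈ 0.62887.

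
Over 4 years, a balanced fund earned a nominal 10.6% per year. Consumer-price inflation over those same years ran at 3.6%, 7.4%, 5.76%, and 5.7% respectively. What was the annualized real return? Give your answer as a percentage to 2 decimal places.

Cumulative inflation factor: 1.036 × 1.074 × 1.0576 × 1.057 ≈ 1.24383.
Nominal growth factor: 1.49631. Real growth factor = 1.49631 / 1.24383 ≈ 1.20298.
Annualized: 1.20298^(1/4) − 1 ≈ 0.04729.

4.73%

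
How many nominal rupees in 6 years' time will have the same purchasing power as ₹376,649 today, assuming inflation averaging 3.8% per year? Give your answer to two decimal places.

Cumulative price-level factor: (1+3.8%)^6 ≈ 1.2507891955.
Multiplying ₹376,649 by the price-level factor gives the future nominal sum.

₹471,108.50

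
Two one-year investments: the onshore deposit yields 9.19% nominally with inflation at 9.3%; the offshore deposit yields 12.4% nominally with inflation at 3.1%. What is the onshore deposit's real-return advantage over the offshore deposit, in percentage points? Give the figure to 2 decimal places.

-9.12

The onshore deposit real return: 1.0919/1.093 − 1 = -0.101%.
The offshore deposit real return: 1.124/1.031 − 1 = 9.020%.
Difference: -0.101 − 9.020 = -9.121 pp.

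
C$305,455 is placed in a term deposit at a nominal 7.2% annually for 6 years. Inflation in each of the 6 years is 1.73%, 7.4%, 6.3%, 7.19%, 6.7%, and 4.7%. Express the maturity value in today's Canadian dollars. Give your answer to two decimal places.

C$333,322.01

Nominal value at maturity: C$305,455 × (1 + 7.2%)^6 ≈ C$463,570.67.
Price-level factor over 6 years: 1.0173 × 1.074 × 1.063 × 1.0719 × 1.067 × 1.047 ≈ 1.3907592669.
Dividing the nominal maturity value by the price-level factor gives the value in today's money.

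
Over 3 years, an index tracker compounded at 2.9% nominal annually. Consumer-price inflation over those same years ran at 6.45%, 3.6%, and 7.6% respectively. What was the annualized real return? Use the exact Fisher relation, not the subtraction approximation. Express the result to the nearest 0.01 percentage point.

Cumulative inflation factor: 1.0645 × 1.036 × 1.076 ≈ 1.18664.
Nominal growth factor: 1.08955. Real growth factor = 1.08955 / 1.18664 ≈ 0.91818.
Annualized: 0.91818^(1/3) − 1 ≈ -0.02805.

-2.81%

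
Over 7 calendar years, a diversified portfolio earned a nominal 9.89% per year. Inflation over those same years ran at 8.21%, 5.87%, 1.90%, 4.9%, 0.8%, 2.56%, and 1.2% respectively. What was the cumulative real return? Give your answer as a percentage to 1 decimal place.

Cumulative inflation factor: 1.0821 × 1.0587 × 1.0190 × 1.049 × 1.008 × 1.0256 × 1.012 ≈ 1.28118.
Nominal growth factor: 1.93512. Real growth factor = 1.93512 / 1.28118 ≈ 1.51042.
Total real return ≈ 51.0422%.

51.0%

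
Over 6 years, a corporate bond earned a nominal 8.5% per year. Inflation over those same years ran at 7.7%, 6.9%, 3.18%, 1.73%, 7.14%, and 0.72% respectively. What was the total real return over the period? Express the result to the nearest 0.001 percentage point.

Cumulative inflation factor: 1.077 × 1.069 × 1.0318 × 1.0173 × 1.0714 × 1.0072 ≈ 1.30408.
Nominal growth factor: 1.63147. Real growth factor = 1.63147 / 1.30408 ≈ 1.25105.
Total real return ≈ 25.1045%.

25.105%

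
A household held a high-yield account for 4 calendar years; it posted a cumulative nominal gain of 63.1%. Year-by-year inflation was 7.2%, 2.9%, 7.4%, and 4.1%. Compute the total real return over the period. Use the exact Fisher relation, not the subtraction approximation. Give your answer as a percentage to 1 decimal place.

32.2%

Cumulative inflation factor: 1.072 × 1.029 × 1.074 × 1.041 ≈ 1.23329.
Nominal growth factor: 1.63100. Real growth factor = 1.63100 / 1.23329 ≈ 1.32248.
Total real return ≈ 32.2479%.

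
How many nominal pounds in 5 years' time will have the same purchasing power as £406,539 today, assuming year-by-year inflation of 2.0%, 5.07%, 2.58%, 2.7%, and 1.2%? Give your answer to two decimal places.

Cumulative price-level factor: 1.020 × 1.0507 × 1.0258 × 1.027 × 1.012 ≈ 1.1425956198.
Multiplying £406,539 by the price-level factor gives the future nominal sum.

£464,509.68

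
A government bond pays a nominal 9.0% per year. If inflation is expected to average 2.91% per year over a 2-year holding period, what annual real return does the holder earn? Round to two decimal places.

With constant rates the annual real return is the same each year: (1+9.0%)/(1+2.91%) − 1 = 0.05918.

5.92%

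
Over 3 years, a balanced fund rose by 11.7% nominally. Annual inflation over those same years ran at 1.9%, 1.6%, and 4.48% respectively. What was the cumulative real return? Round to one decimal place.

3.3%

Cumulative inflation factor: 1.019 × 1.016 × 1.0448 ≈ 1.08169.
Nominal growth factor: 1.11700. Real growth factor = 1.11700 / 1.08169 ≈ 1.03265.
Total real return ≈ 3.2648%.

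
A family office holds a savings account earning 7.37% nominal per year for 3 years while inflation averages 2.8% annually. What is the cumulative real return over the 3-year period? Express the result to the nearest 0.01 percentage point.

13.94%

The annual real rate is (1+7.37%)/(1+2.8%) − 1 = 4.4455%.
Compounded over 3 years: (1 + 0.044455)^3 − 1 ≈ 0.13938.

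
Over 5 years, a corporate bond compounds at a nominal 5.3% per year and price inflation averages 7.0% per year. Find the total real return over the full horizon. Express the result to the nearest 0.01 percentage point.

The annual real rate is (1+5.3%)/(1+7.0%) − 1 = -1.5888%.
Compounded over 5 years: (1 + -0.015888)^5 − 1 ≈ -0.07695.

-7.70%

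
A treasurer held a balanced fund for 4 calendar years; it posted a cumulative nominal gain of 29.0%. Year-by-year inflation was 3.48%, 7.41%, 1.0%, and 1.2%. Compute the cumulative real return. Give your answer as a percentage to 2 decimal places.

Cumulative inflation factor: 1.0348 × 1.0741 × 1.010 × 1.012 ≈ 1.13606.
Nominal growth factor: 1.29000. Real growth factor = 1.29000 / 1.13606 ≈ 1.13550.
Total real return ≈ 13.5499%.

13.55%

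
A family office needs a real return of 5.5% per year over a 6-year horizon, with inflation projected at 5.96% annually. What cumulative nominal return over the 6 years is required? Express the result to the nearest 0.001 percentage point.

Required annual nominal rate: (1+5.5%)(1+5.96%) − 1 = 11.7878%.
Cumulative over 6 years: (1 + 0.117878)^6 − 1 ≈ 0.95149.

95.149%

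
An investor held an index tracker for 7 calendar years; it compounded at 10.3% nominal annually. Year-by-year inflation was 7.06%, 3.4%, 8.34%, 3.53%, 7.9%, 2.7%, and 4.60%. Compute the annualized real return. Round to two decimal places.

Cumulative inflation factor: 1.0706 × 1.034 × 1.0834 × 1.0353 × 1.079 × 1.027 × 1.0460 ≈ 1.43922.
Nominal growth factor: 1.98623. Real growth factor = 1.98623 / 1.43922 ≈ 1.38007.
Annualized: 1.38007^(1/7) − 1 ≈ 0.04709.

4.71%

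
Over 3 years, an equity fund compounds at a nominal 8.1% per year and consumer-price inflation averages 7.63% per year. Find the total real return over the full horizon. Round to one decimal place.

1.3%

The annual real rate is (1+8.1%)/(1+7.63%) − 1 = 0.4367%.
Compounded over 3 years: (1 + 0.004367)^3 − 1 ≈ 0.01316.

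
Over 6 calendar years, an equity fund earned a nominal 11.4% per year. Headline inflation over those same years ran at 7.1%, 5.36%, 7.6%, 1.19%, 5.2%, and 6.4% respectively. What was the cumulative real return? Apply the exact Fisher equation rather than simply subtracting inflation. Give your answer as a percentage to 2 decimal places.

Cumulative inflation factor: 1.071 × 1.0536 × 1.076 × 1.0119 × 1.052 × 1.064 ≈ 1.37522.
Nominal growth factor: 1.91122. Real growth factor = 1.91122 / 1.37522 ≈ 1.38976.
Total real return ≈ 38.9756%.

38.98%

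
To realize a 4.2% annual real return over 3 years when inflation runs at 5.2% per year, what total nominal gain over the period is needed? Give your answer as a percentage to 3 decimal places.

Required annual nominal rate: (1+4.2%)(1+5.2%) − 1 = 9.6184%.
Cumulative over 3 years: (1 + 0.096184)^3 − 1 ≈ 0.31720.

31.720%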